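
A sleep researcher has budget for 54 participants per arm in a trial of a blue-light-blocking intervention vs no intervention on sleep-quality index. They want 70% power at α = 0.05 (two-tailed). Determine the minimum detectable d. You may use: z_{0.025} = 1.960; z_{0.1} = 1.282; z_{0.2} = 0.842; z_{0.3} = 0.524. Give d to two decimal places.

For two independent groups of n = 54 each: d_min = (z_{α/2} + z_β)·√(2/n).
z-sum = 1.960 + 0.524 = 2.484.
d_min = 2.484 × √(2/54) = 2.484 × 0.1925 = 0.478.

d_min ≈ 0.48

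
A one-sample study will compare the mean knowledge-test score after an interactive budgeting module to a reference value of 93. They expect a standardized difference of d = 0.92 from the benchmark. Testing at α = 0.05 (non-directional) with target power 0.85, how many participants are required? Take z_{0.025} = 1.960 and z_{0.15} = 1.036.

n = 11

For a one-sample test: n = ((z_{α/2} + z_β) / d)².
z_{α/2} + z_β = 1.960 + 1.036 = 2.996.
n = (2.996 / 0.92)² = 3.257² = 10.60.
Round up.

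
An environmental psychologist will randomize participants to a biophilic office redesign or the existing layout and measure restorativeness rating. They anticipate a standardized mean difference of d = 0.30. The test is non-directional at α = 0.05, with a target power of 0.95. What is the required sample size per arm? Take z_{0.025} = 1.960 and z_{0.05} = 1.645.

n = 289 per group

For two independent groups with equal n: n = 2·((z_{α/2} + z_β) / d)².
z_{α/2} + z_β = 1.960 + 1.645 = 3.605.
n = 2 × (3.605 / 0.30)² = 2 × 12.017² = 2 × 144.40 = 288.8.
Round up to the next whole participant.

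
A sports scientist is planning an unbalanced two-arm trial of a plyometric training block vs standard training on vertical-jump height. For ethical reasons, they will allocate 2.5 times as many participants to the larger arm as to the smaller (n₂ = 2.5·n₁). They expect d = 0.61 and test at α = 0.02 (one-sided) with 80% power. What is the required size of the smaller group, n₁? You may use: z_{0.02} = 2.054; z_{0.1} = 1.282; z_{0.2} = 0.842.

With allocation ratio k = n₂/n₁ = 2.5, Var(x̄₁−x̄₂) = σ²(1/n₁ + 1/(k·n₁)) = σ²·(k+1)/(k·n₁).
So n₁ = (1 + 1/k)·((z_{α} + z_β)/d)² = 1.400 × (2.896/0.61)².
n₁ = 1.400 × 22.54 = 31.6.
Round up: n₁ = 32, giving n₂ = 2.5 × 32 = 80.

n₁ = 32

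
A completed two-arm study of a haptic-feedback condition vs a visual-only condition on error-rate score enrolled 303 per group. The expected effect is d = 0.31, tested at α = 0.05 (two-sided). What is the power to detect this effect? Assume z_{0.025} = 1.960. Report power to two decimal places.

For two equal groups, power = Φ(d·√(n/2) − z_{α/2}).
d·√(n/2) = 0.31 × √(303/2) = 0.31 × 12.309 = 3.816.
z_β = 3.816 − 1.960 = 1.856.
Power = Φ(1.856) = 0.968.

power ≈ 0.97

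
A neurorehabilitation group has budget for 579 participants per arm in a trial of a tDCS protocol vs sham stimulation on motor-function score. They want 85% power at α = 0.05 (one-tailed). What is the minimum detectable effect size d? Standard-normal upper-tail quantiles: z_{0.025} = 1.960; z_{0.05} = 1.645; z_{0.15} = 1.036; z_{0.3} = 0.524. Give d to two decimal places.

For two independent groups of n = 579 each: d_min = (z_{α} + z_β)·√(2/n).
z-sum = 1.645 + 1.036 = 2.681.
d_min = 2.681 × √(2/579) = 2.681 × 0.0588 = 0.158.

d_min ≈ 0.16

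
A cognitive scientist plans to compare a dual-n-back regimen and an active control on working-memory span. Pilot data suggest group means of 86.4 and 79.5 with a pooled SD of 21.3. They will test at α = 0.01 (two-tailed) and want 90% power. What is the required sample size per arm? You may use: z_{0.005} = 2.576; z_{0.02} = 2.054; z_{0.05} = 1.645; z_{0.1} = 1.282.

Cohen's d = |M₁ − M₂| / SD_pooled = |86.4 − 79.5| / 21.3 = 6.9 / 21.3 = 0.324.
For two independent groups with equal n: n = 2·((z_{α/2} + z_β) / d)².
z_{α/2} + z_β = 2.576 + 1.282 = 3.858.
n = 2 × (3.858 / 0.324)² = 2 × 11.907² = 2 × 141.79 = 283.6.
Round up to the next whole participant.

n = 284 per group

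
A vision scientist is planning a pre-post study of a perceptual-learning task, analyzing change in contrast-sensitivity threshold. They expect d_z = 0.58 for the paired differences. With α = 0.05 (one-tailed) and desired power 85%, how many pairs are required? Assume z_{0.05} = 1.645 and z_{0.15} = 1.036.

For a paired (one-sample on differences) test: n = ((z_{α} + z_β) / d)².
z_{α} + z_β = 1.645 + 1.036 = 2.681.
n = (2.681 / 0.58)² = 4.622² = 21.37.
Round up.

n = 22 pairs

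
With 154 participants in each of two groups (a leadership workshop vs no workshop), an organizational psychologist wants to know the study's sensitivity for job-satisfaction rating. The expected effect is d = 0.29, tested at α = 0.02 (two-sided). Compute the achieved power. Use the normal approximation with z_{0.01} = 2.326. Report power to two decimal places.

power ≈ 0.59

For two equal groups, power = Φ(d·√(n/2) − z_{α/2}).
d·√(n/2) = 0.29 × √(154/2) = 0.29 × 8.775 = 2.545.
z_β = 2.545 − 2.326 = 0.219.
Power = Φ(0.219) = 0.587.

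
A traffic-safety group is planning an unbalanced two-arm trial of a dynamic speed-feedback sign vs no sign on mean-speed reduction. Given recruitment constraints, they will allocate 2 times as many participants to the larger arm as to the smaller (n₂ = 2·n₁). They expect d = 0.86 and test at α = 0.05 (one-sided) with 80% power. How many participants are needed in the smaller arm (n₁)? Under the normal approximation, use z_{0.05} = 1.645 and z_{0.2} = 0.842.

n₁ = 13

With allocation ratio k = n₂/n₁ = 2, Var(x̄₁−x̄₂) = σ²(1/n₁ + 1/(k·n₁)) = σ²·(k+1)/(k·n₁).
So n₁ = (1 + 1/k)·((z_{α} + z_β)/d)² = 1.500 × (2.487/0.86)².
n₁ = 1.500 × 8.36 = 12.5.
Round up: n₁ = 13, giving n₂ = 2 × 13 = 26.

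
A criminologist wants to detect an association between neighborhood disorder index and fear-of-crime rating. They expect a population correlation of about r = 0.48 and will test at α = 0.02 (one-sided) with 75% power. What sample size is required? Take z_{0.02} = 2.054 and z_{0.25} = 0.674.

n = 31

Fisher's z: C = ½·ln((1+r)/(1−r)) = ½·ln(2.8462) = 0.5230.
n = ((z_{α} + z_β)/C)² + 3.
(2.054 + 0.674) / 0.5230 = 2.728 / 0.5230 = 5.216.
n = 5.216² + 3 = 27.21 + 3 = 30.2.
Round up.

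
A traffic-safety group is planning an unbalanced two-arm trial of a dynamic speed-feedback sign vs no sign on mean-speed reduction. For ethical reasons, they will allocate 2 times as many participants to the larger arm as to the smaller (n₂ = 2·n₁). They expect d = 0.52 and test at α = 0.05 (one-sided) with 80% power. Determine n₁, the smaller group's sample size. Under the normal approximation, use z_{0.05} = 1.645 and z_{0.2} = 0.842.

With allocation ratio k = n₂/n₁ = 2, Var(x̄₁−x̄₂) = σ²(1/n₁ + 1/(k·n₁)) = σ²·(k+1)/(k·n₁).
So n₁ = (1 + 1/k)·((z_{α} + z_β)/d)² = 1.500 × (2.487/0.52)².
n₁ = 1.500 × 22.87 = 34.3.
Round up: n₁ = 35, giving n₂ = 2 × 35 = 70.

n₁ = 35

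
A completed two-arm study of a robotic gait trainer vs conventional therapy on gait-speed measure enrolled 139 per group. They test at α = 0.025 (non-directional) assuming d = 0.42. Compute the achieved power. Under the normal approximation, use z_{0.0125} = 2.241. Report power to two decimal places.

power ≈ 0.90

For two equal groups, power = Φ(d·√(n/2) − z_{α/2}).
d·√(n/2) = 0.42 × √(139/2) = 0.42 × 8.337 = 3.501.
z_β = 3.501 − 2.241 = 1.260.
Power = Φ(1.260) = 0.896.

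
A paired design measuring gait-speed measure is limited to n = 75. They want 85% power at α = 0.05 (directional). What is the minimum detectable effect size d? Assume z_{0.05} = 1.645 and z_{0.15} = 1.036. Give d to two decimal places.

d_min ≈ 0.31

For a single sample (or paired design) of n = 75: d_min = (z_{α} + z_β)/√n.
z-sum = 1.645 + 1.036 = 2.681.
d_min = 2.681 / √75 = 2.681 / 8.660 = 0.310.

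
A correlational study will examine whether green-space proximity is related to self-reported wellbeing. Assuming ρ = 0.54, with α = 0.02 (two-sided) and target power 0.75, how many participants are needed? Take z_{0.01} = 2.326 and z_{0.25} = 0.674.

n = 28

Fisher's z: C = ½·ln((1+r)/(1−r)) = ½·ln(3.3478) = 0.6042.
n = ((z_{α/2} + z_β)/C)² + 3.
(2.326 + 0.674) / 0.6042 = 3.000 / 0.6042 = 4.965.
n = 4.965² + 3 = 24.65 + 3 = 27.7.
Round up.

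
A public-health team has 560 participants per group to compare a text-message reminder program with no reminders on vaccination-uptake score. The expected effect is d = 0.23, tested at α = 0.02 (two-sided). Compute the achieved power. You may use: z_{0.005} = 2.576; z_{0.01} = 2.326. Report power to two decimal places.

power ≈ 0.94

For two equal groups, power = Φ(d·√(n/2) − z_{α/2}).
d·√(n/2) = 0.23 × √(560/2) = 0.23 × 16.733 = 3.849.
z_β = 3.849 − 2.326 = 1.523.
Power = Φ(1.523) = 0.936.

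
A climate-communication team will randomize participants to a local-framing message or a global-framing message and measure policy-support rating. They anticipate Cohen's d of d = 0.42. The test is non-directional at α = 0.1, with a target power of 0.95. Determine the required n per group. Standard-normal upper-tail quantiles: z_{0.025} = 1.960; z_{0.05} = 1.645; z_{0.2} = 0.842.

For two independent groups with equal n: n = 2·((z_{α/2} + z_β) / d)².
z_{α/2} + z_β = 1.645 + 1.645 = 3.290.
n = 2 × (3.290 / 0.42)² = 2 × 7.833² = 2 × 61.36 = 122.7.
Round up to the next whole participant.

n = 123 per group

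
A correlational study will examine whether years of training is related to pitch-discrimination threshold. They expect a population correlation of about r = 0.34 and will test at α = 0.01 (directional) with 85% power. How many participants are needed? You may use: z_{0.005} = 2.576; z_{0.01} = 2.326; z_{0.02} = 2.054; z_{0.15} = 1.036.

n = 94

Fisher's z: C = ½·ln((1+r)/(1−r)) = ½·ln(2.0303) = 0.3541.
n = ((z_{α} + z_β)/C)² + 3.
(2.326 + 1.036) / 0.3541 = 3.362 / 0.3541 = 9.494.
n = 9.494² + 3 = 90.15 + 3 = 93.1.
Round up.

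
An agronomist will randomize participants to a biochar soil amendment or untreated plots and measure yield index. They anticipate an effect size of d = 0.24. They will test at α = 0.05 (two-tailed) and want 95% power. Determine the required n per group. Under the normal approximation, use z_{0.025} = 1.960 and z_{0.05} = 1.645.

For two independent groups with equal n: n = 2·((z_{α/2} + z_β) / d)².
z_{α/2} + z_β = 1.960 + 1.645 = 3.605.
n = 2 × (3.605 / 0.24)² = 2 × 15.021² = 2 × 225.63 = 451.3.
Round up to the next whole participant.

n = 452 per group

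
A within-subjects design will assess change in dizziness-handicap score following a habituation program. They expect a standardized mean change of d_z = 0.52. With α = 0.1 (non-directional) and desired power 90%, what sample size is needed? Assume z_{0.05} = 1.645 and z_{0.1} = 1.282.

n = 32 pairs

For a paired (one-sample on differences) test: n = ((z_{α/2} + z_β) / d)².
z_{α/2} + z_β = 1.645 + 1.282 = 2.927.
n = (2.927 / 0.52)² = 5.629² = 31.68.
Round up.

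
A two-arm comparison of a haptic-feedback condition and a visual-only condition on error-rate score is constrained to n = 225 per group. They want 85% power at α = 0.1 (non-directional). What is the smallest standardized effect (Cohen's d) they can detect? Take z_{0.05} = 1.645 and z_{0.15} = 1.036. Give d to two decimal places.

For two independent groups of n = 225 each: d_min = (z_{α/2} + z_β)·√(2/n).
z-sum = 1.645 + 1.036 = 2.681.
d_min = 2.681 × √(2/225) = 2.681 × 0.0943 = 0.253.

d_min ≈ 0.25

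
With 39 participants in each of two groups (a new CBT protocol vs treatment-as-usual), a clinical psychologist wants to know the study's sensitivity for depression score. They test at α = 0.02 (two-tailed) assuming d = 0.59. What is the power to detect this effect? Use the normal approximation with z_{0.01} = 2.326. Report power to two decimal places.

For two equal groups, power = Φ(d·√(n/2) − z_{α/2}).
d·√(n/2) = 0.59 × √(39/2) = 0.59 × 4.416 = 2.605.
z_β = 2.605 − 2.326 = 0.279.
Power = Φ(0.279) = 0.610.

power ≈ 0.61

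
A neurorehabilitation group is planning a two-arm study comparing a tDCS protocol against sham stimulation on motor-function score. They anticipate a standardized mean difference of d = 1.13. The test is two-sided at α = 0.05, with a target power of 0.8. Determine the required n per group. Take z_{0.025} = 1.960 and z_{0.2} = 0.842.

For two independent groups with equal n: n = 2·((z_{α/2} + z_β) / d)².
z_{α/2} + z_β = 1.960 + 0.842 = 2.802.
n = 2 × (2.802 / 1.13)² = 2 × 2.480² = 2 × 6.15 = 12.3.
Round up to the next whole participant.

n = 13 per group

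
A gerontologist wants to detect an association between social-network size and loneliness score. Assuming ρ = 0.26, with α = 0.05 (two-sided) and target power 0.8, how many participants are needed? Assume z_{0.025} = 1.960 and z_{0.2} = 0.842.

Fisher's z: C = ½·ln((1+r)/(1−r)) = ½·ln(1.7027) = 0.2661.
n = ((z_{α/2} + z_β)/C)² + 3.
(1.960 + 0.842) / 0.2661 = 2.802 / 0.2661 = 10.530.
n = 10.530² + 3 = 110.88 + 3 = 113.9.
Round up.

n = 114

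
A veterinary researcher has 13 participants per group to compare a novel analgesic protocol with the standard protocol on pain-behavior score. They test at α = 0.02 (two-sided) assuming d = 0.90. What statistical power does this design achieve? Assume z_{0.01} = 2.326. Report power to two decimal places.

power ≈ 0.49

For two equal groups, power = Φ(d·√(n/2) − z_{α/2}).
d·√(n/2) = 0.90 × √(13/2) = 0.90 × 2.550 = 2.295.
z_β = 2.295 − 2.326 = -0.031.
Power = Φ(-0.031) = 0.487.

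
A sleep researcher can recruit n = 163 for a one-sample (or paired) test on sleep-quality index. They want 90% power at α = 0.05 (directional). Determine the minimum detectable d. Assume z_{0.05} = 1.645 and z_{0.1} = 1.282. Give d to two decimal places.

For a single sample (or paired design) of n = 163: d_min = (z_{α} + z_β)/√n.
z-sum = 1.645 + 1.282 = 2.927.
d_min = 2.927 / √163 = 2.927 / 12.767 = 0.229.

d_min ≈ 0.23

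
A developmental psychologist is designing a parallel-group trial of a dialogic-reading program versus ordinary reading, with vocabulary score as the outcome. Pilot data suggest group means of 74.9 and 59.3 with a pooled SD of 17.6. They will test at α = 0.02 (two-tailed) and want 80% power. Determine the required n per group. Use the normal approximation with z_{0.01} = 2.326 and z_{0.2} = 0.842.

n = 26 per group

Cohen's d = |M₁ − M₂| / SD_pooled = |74.9 − 59.3| / 17.6 = 15.6 / 17.6 = 0.886.
For two independent groups with equal n: n = 2·((z_{α/2} + z_β) / d)².
z_{α/2} + z_β = 2.326 + 0.842 = 3.168.
n = 2 × (3.168 / 0.886)² = 2 × 3.576² = 2 × 12.79 = 25.6.
Round up to the next whole participant.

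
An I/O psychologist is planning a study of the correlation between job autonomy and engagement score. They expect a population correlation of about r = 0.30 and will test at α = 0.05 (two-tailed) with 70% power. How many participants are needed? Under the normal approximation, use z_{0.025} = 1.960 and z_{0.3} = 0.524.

n = 68

Fisher's z: C = ½·ln((1+r)/(1−r)) = ½·ln(1.8571) = 0.3095.
n = ((z_{α/2} + z_β)/C)² + 3.
(1.960 + 0.524) / 0.3095 = 2.484 / 0.3095 = 8.026.
n = 8.026² + 3 = 64.41 + 3 = 67.4.
Round up.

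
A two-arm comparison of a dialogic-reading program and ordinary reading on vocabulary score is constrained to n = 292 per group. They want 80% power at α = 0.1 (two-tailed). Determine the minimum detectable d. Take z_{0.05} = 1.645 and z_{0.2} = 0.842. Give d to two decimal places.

For two independent groups of n = 292 each: d_min = (z_{α/2} + z_β)·√(2/n).
z-sum = 1.645 + 0.842 = 2.487.
d_min = 2.487 × √(2/292) = 2.487 × 0.0828 = 0.206.

d_min ≈ 0.21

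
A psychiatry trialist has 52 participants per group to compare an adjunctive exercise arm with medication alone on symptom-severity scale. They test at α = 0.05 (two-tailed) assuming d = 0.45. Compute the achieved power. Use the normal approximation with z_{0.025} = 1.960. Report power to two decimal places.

For two equal groups, power = Φ(d·√(n/2) − z_{α/2}).
d·√(n/2) = 0.45 × √(52/2) = 0.45 × 5.099 = 2.295.
z_β = 2.295 − 1.960 = 0.335.
Power = Φ(0.335) = 0.631.

power ≈ 0.63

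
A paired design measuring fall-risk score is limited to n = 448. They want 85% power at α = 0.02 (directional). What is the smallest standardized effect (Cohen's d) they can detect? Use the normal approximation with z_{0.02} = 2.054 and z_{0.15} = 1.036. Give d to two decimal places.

d_min ≈ 0.15

For a single sample (or paired design) of n = 448: d_min = (z_{α} + z_β)/√n.
z-sum = 2.054 + 1.036 = 3.090.
d_min = 3.090 / √448 = 3.090 / 21.166 = 0.146.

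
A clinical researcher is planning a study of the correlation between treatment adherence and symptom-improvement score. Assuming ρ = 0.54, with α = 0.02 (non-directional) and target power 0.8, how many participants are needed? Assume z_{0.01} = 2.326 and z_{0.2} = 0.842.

Fisher's z: C = ½·ln((1+r)/(1−r)) = ½·ln(3.3478) = 0.6042.
n = ((z_{α/2} + z_β)/C)² + 3.
(2.326 + 0.842) / 0.6042 = 3.168 / 0.6042 = 5.243.
n = 5.243² + 3 = 27.49 + 3 = 30.5.
Round up.

n = 31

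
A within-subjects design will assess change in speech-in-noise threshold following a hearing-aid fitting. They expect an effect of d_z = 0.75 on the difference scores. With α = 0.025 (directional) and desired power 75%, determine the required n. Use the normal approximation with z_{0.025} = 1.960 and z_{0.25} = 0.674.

n = 13 pairs

For a paired (one-sample on differences) test: n = ((z_{α} + z_β) / d)².
z_{α} + z_β = 1.960 + 0.674 = 2.634.
n = (2.634 / 0.75)² = 3.512² = 12.33.
Round up.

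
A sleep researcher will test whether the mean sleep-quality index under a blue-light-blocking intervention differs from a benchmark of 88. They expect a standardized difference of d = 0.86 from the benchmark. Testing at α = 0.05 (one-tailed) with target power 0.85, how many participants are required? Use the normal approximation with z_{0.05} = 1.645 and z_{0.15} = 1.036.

For a one-sample test: n = ((z_{α} + z_β) / d)².
z_{α} + z_β = 1.645 + 1.036 = 2.681.
n = (2.681 / 0.86)² = 3.117² = 9.72.
Round up.

n = 10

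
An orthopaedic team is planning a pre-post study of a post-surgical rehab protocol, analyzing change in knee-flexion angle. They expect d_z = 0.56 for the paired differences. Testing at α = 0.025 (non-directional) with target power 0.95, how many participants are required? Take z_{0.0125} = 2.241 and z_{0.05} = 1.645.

n = 49 pairs

For a paired (one-sample on differences) test: n = ((z_{α/2} + z_β) / d)².
z_{α/2} + z_β = 2.241 + 1.645 = 3.886.
n = (3.886 / 0.56)² = 6.939² = 48.15.
Round up.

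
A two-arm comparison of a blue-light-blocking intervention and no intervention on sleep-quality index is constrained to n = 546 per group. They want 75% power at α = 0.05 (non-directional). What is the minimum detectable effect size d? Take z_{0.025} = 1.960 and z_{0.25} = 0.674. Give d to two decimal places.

d_min ≈ 0.16

For two independent groups of n = 546 each: d_min = (z_{α/2} + z_β)·√(2/n).
z-sum = 1.960 + 0.674 = 2.634.
d_min = 2.634 × √(2/546) = 2.634 × 0.0605 = 0.159.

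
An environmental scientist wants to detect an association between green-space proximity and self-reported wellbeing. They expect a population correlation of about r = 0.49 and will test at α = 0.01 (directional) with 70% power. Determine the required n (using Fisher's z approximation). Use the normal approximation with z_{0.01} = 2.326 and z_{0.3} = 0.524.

n = 32

Fisher's z: C = ½·ln((1+r)/(1−r)) = ½·ln(2.9216) = 0.5361.
n = ((z_{α} + z_β)/C)² + 3.
(2.326 + 0.524) / 0.5361 = 2.850 / 0.5361 = 5.316.
n = 5.316² + 3 = 28.26 + 3 = 31.3.
Round up.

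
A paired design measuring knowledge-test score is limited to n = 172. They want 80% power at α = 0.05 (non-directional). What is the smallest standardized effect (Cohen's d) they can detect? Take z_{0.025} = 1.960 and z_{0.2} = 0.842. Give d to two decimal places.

d_min ≈ 0.21

For a single sample (or paired design) of n = 172: d_min = (z_{α/2} + z_β)/√n.
z-sum = 1.960 + 0.842 = 2.802.
d_min = 2.802 / √172 = 2.802 / 13.115 = 0.214.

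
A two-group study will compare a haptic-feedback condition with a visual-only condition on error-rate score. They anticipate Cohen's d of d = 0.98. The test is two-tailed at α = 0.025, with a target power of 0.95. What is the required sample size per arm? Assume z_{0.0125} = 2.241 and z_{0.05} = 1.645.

For two independent groups with equal n: n = 2·((z_{α/2} + z_β) / d)².
z_{α/2} + z_β = 2.241 + 1.645 = 3.886.
n = 2 × (3.886 / 0.98)² = 2 × 3.965² = 2 × 15.72 = 31.4.
Round up to the next whole participant.

n = 32 per group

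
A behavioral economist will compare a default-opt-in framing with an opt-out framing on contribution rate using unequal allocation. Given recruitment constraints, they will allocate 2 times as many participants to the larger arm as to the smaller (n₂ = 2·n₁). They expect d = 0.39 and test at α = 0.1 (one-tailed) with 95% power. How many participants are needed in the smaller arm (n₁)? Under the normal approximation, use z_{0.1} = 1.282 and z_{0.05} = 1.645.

n₁ = 85

With allocation ratio k = n₂/n₁ = 2, Var(x̄₁−x̄₂) = σ²(1/n₁ + 1/(k·n₁)) = σ²·(k+1)/(k·n₁).
So n₁ = (1 + 1/k)·((z_{α} + z_β)/d)² = 1.500 × (2.927/0.39)².
n₁ = 1.500 × 56.33 = 84.5.
Round up: n₁ = 85, giving n₂ = 2 × 85 = 170.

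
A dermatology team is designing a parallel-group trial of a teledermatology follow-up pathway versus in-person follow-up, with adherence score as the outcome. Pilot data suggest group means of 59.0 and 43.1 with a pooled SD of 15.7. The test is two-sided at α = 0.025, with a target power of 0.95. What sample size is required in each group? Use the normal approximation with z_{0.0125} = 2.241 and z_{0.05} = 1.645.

n = 30 per group

Cohen's d = |M₁ − M₂| / SD_pooled = |59.0 − 43.1| / 15.7 = 15.9 / 15.7 = 1.013.
For two independent groups with equal n: n = 2·((z_{α/2} + z_β) / d)².
z_{α/2} + z_β = 2.241 + 1.645 = 3.886.
n = 2 × (3.886 / 1.013)² = 2 × 3.836² = 2 × 14.72 = 29.4.
Round up to the next whole participant.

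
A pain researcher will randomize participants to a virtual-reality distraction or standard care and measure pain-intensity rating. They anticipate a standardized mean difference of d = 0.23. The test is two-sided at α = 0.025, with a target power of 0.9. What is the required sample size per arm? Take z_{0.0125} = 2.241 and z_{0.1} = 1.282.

n = 470 per group

For two independent groups with equal n: n = 2·((z_{α/2} + z_β) / d)².
z_{α/2} + z_β = 2.241 + 1.282 = 3.523.
n = 2 × (3.523 / 0.23)² = 2 × 15.317² = 2 × 234.62 = 469.2.
Round up to the next whole participant.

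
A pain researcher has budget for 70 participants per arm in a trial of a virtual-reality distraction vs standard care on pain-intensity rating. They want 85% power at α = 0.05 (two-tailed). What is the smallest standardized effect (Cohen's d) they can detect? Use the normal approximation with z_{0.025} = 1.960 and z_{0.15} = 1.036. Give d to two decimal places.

For two independent groups of n = 70 each: d_min = (z_{α/2} + z_β)·√(2/n).
z-sum = 1.960 + 1.036 = 2.996.
d_min = 2.996 × √(2/70) = 2.996 × 0.1690 = 0.506.

d_min ≈ 0.51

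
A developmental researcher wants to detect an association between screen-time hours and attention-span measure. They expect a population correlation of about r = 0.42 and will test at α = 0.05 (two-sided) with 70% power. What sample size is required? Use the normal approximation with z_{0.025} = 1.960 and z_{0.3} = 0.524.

Fisher's z: C = ½·ln((1+r)/(1−r)) = ½·ln(2.4483) = 0.4477.
n = ((z_{α/2} + z_β)/C)² + 3.
(1.960 + 0.524) / 0.4477 = 2.484 / 0.4477 = 5.548.
n = 5.548² + 3 = 30.78 + 3 = 33.8.
Round up.

n = 34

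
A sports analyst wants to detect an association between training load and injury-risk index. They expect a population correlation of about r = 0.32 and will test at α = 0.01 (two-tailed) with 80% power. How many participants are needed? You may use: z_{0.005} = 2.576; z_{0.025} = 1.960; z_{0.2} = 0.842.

Fisher's z: C = ½·ln((1+r)/(1−r)) = ½·ln(1.9412) = 0.3316.
n = ((z_{α/2} + z_β)/C)² + 3.
(2.576 + 0.842) / 0.3316 = 3.418 / 0.3316 = 10.308.
n = 10.308² + 3 = 106.25 + 3 = 109.2.
Round up.

n = 110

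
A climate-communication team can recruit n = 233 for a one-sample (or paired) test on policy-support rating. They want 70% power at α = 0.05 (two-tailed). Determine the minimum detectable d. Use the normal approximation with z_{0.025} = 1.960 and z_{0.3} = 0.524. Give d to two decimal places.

d_min ≈ 0.16

For a single sample (or paired design) of n = 233: d_min = (z_{α/2} + z_β)/√n.
z-sum = 1.960 + 0.524 = 2.484.
d_min = 2.484 / √233 = 2.484 / 15.264 = 0.163.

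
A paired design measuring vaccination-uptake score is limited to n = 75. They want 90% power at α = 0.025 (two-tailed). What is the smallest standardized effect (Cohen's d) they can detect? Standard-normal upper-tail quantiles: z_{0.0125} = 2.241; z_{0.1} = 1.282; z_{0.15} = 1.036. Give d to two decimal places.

d_min ≈ 0.41

For a single sample (or paired design) of n = 75: d_min = (z_{α/2} + z_β)/√n.
z-sum = 2.241 + 1.282 = 3.523.
d_min = 3.523 / √75 = 3.523 / 8.660 = 0.407.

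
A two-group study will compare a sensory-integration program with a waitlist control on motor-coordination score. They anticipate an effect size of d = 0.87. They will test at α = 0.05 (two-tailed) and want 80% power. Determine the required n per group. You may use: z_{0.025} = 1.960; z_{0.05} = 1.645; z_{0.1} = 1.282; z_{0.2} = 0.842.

n = 21 per group

For two independent groups with equal n: n = 2·((z_{α/2} + z_β) / d)².
z_{α/2} + z_β = 1.960 + 0.842 = 2.802.
n = 2 × (2.802 / 0.87)² = 2 × 3.221² = 2 × 10.37 = 20.7.
Round up to the next whole participant.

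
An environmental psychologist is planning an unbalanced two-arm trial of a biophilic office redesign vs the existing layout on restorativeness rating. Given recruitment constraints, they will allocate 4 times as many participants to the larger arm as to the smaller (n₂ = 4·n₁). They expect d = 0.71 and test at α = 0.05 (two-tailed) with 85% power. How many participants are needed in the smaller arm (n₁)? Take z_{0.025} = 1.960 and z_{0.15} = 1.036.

With allocation ratio k = n₂/n₁ = 4, Var(x̄₁−x̄₂) = σ²(1/n₁ + 1/(k·n₁)) = σ²·(k+1)/(k·n₁).
So n₁ = (1 + 1/k)·((z_{α/2} + z_β)/d)² = 1.250 × (2.996/0.71)².
n₁ = 1.250 × 17.81 = 22.3.
Round up: n₁ = 23, giving n₂ = 4 × 23 = 92.

n₁ = 23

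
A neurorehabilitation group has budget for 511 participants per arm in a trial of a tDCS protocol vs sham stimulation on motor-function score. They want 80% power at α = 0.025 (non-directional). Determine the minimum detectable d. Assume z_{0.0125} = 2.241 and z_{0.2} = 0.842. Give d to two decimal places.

d_min ≈ 0.19

For two independent groups of n = 511 each: d_min = (z_{α/2} + z_β)·√(2/n).
z-sum = 2.241 + 0.842 = 3.083.
d_min = 3.083 × √(2/511) = 3.083 × 0.0626 = 0.193.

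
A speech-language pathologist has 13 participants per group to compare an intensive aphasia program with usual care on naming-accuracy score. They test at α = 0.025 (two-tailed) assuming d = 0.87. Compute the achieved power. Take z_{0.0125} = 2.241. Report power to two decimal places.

power ≈ 0.49

For two equal groups, power = Φ(d·√(n/2) − z_{α/2}).
d·√(n/2) = 0.87 × √(13/2) = 0.87 × 2.550 = 2.218.
z_β = 2.218 − 2.241 = -0.023.
Power = Φ(-0.023) = 0.491.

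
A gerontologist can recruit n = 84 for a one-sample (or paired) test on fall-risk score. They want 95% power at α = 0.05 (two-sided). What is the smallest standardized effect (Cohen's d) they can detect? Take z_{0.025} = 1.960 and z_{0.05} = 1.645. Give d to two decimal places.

d_min ≈ 0.39

For a single sample (or paired design) of n = 84: d_min = (z_{α/2} + z_β)/√n.
z-sum = 1.960 + 1.645 = 3.605.
d_min = 3.605 / √84 = 3.605 / 9.165 = 0.393.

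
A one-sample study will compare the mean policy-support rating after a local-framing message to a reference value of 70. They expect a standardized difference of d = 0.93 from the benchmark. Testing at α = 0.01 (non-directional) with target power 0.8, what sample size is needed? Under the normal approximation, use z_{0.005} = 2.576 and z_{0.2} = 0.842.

For a one-sample test: n = ((z_{α/2} + z_β) / d)².
z_{α/2} + z_β = 2.576 + 0.842 = 3.418.
n = (3.418 / 0.93)² = 3.675² = 13.51.
Round up.

n = 14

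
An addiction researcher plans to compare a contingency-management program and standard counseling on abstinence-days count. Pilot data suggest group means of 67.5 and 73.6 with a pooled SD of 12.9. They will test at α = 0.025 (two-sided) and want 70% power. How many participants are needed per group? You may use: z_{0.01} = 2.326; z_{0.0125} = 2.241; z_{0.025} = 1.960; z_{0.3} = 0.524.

Cohen's d = |M₁ − M₂| / SD_pooled = |67.5 − 73.6| / 12.9 = 6.1 / 12.9 = 0.473.
For two independent groups with equal n: n = 2·((z_{α/2} + z_β) / d)².
z_{α/2} + z_β = 2.241 + 0.524 = 2.765.
n = 2 × (2.765 / 0.473)² = 2 × 5.846² = 2 × 34.17 = 68.3.
Round up to the next whole participant.

n = 69 per group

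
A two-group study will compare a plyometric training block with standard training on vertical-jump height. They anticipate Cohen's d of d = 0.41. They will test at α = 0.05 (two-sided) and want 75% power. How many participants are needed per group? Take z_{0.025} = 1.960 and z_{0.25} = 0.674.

For two independent groups with equal n: n = 2·((z_{α/2} + z_β) / d)².
z_{α/2} + z_β = 1.960 + 0.674 = 2.634.
n = 2 × (2.634 / 0.41)² = 2 × 6.424² = 2 × 41.27 = 82.5.
Round up to the next whole participant.

n = 83 per group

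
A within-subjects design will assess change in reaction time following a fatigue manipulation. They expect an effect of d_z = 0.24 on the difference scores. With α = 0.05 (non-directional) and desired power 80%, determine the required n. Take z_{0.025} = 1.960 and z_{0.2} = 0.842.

For a paired (one-sample on differences) test: n = ((z_{α/2} + z_β) / d)².
z_{α/2} + z_β = 1.960 + 0.842 = 2.802.
n = (2.802 / 0.24)² = 11.675² = 136.31.
Round up.

n = 137 pairs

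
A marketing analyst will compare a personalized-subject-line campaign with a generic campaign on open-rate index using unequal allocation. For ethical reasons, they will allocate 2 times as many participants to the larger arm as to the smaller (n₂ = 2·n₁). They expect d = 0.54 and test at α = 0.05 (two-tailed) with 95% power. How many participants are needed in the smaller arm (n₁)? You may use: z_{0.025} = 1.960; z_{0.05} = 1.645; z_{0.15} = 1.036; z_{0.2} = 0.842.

n₁ = 67

With allocation ratio k = n₂/n₁ = 2, Var(x̄₁−x̄₂) = σ²(1/n₁ + 1/(k·n₁)) = σ²·(k+1)/(k·n₁).
So n₁ = (1 + 1/k)·((z_{α/2} + z_β)/d)² = 1.500 × (3.605/0.54)².
n₁ = 1.500 × 44.57 = 66.9.
Round up: n₁ = 67, giving n₂ = 2 × 67 = 134.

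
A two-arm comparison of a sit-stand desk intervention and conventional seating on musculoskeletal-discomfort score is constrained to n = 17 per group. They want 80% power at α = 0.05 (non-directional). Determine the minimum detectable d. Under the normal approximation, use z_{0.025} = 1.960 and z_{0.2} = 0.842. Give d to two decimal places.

d_min ≈ 0.96

For two independent groups of n = 17 each: d_min = (z_{α/2} + z_β)·√(2/n).
z-sum = 1.960 + 0.842 = 2.802.
d_min = 2.802 × √(2/17) = 2.802 × 0.3430 = 0.961.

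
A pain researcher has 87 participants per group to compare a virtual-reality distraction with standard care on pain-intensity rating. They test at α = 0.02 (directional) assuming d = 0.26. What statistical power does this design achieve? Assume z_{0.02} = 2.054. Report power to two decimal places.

For two equal groups, power = Φ(d·√(n/2) − z_{α}).
d·√(n/2) = 0.26 × √(87/2) = 0.26 × 6.595 = 1.715.
z_β = 1.715 − 2.054 = -0.339.
Power = Φ(-0.339) = 0.367.

power ≈ 0.37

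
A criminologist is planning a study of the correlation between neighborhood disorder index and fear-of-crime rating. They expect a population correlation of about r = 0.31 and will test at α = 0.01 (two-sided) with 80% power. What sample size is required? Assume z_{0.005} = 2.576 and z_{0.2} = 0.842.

Fisher's z: C = ½·ln((1+r)/(1−r)) = ½·ln(1.8986) = 0.3205.
n = ((z_{α/2} + z_β)/C)² + 3.
(2.576 + 0.842) / 0.3205 = 3.418 / 0.3205 = 10.665.
n = 10.665² + 3 = 113.73 + 3 = 116.7.
Round up.

n = 117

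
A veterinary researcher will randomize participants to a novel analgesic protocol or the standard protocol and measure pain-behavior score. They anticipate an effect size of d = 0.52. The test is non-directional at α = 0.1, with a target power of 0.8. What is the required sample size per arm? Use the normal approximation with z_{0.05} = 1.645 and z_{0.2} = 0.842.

n = 46 per group

For two independent groups with equal n: n = 2·((z_{α/2} + z_β) / d)².
z_{α/2} + z_β = 1.645 + 0.842 = 2.487.
n = 2 × (2.487 / 0.52)² = 2 × 4.783² = 2 × 22.87 = 45.7.
Round up to the next whole participant.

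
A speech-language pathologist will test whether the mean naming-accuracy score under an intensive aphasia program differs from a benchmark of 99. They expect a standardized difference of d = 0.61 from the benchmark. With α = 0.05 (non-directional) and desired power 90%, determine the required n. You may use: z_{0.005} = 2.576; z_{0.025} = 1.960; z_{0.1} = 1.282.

n = 29

For a one-sample test: n = ((z_{α/2} + z_β) / d)².
z_{α/2} + z_β = 1.960 + 1.282 = 3.242.
n = (3.242 / 0.61)² = 5.315² = 28.25.
Round up.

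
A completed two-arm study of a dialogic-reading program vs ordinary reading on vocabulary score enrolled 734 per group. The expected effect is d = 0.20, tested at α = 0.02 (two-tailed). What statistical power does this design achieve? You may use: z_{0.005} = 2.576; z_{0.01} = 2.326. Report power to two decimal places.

power ≈ 0.93

For two equal groups, power = Φ(d·√(n/2) − z_{α/2}).
d·√(n/2) = 0.20 × √(734/2) = 0.20 × 19.157 = 3.831.
z_β = 3.831 − 2.326 = 1.505.
Power = Φ(1.505) = 0.934.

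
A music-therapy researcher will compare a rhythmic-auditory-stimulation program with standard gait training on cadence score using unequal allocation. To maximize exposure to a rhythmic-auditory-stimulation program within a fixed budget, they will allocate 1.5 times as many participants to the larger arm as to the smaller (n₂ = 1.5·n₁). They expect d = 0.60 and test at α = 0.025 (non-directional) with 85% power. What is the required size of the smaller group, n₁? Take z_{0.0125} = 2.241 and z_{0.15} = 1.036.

With allocation ratio k = n₂/n₁ = 1.5, Var(x̄₁−x̄₂) = σ²(1/n₁ + 1/(k·n₁)) = σ²·(k+1)/(k·n₁).
So n₁ = (1 + 1/k)·((z_{α/2} + z_β)/d)² = 1.667 × (3.277/0.60)².
n₁ = 1.667 × 29.83 = 49.7.
Round up: n₁ = 50, giving n₂ = 1.5 × 50 = 75.

n₁ = 50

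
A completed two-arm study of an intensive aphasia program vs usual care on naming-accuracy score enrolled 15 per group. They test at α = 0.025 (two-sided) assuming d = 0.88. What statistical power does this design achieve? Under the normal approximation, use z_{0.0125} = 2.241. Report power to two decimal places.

For two equal groups, power = Φ(d·√(n/2) − z_{α/2}).
d·√(n/2) = 0.88 × √(15/2) = 0.88 × 2.739 = 2.410.
z_β = 2.410 − 2.241 = 0.169.
Power = Φ(0.169) = 0.567.

power ≈ 0.57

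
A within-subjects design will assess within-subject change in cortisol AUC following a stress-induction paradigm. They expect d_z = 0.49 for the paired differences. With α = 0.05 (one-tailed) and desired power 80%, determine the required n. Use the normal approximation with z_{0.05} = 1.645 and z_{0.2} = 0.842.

n = 26 pairs

For a paired (one-sample on differences) test: n = ((z_{α} + z_β) / d)².
z_{α} + z_β = 1.645 + 0.842 = 2.487.
n = (2.487 / 0.49)² = 5.076² = 25.76.
Round up.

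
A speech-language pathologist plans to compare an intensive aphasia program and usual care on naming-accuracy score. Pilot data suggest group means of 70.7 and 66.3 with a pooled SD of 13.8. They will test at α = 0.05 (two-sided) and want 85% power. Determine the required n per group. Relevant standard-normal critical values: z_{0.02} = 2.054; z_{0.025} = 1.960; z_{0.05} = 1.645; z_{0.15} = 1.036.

Cohen's d = |M₁ − M₂| / SD_pooled = |70.7 − 66.3| / 13.8 = 4.4 / 13.8 = 0.319.
For two independent groups with equal n: n = 2·((z_{α/2} + z_β) / d)².
z_{α/2} + z_β = 1.960 + 1.036 = 2.996.
n = 2 × (2.996 / 0.319)² = 2 × 9.392² = 2 × 88.21 = 176.4.
Round up to the next whole participant.

n = 177 per group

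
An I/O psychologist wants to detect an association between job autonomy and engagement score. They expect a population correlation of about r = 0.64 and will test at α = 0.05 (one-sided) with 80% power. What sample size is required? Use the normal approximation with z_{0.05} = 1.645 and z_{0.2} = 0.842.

Fisher's z: C = ½·ln((1+r)/(1−r)) = ½·ln(4.5556) = 0.7582.
n = ((z_{α} + z_β)/C)² + 3.
(1.645 + 0.842) / 0.7582 = 2.487 / 0.7582 = 3.280.
n = 3.280² + 3 = 10.76 + 3 = 13.8.
Round up.

n = 14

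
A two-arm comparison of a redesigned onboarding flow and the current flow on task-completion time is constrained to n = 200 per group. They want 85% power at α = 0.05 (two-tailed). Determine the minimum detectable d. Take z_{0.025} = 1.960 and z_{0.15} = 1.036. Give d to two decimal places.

For two independent groups of n = 200 each: d_min = (z_{α/2} + z_β)·√(2/n).
z-sum = 1.960 + 1.036 = 2.996.
d_min = 2.996 × √(2/200) = 2.996 × 0.1000 = 0.300.

d_min ≈ 0.30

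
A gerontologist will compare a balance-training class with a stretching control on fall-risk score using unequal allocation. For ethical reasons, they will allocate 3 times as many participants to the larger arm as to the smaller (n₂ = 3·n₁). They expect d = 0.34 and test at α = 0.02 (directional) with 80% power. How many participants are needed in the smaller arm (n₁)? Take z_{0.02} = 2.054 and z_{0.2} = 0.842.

n₁ = 97

With allocation ratio k = n₂/n₁ = 3, Var(x̄₁−x̄₂) = σ²(1/n₁ + 1/(k·n₁)) = σ²·(k+1)/(k·n₁).
So n₁ = (1 + 1/k)·((z_{α} + z_β)/d)² = 1.333 × (2.896/0.34)².
n₁ = 1.333 × 72.55 = 96.7.
Round up: n₁ = 97, giving n₂ = 3 × 97 = 291.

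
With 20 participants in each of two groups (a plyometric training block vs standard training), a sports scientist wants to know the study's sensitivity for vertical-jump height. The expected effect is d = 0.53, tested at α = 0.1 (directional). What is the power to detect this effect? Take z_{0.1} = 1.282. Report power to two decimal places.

power ≈ 0.65

For two equal groups, power = Φ(d·√(n/2) − z_{α}).
d·√(n/2) = 0.53 × √(20/2) = 0.53 × 3.162 = 1.676.
z_β = 1.676 − 1.282 = 0.394.
Power = Φ(0.394) = 0.653.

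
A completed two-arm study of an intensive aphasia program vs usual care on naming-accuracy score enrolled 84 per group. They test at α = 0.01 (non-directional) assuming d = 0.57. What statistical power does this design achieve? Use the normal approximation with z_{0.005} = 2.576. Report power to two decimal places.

For two equal groups, power = Φ(d·√(n/2) − z_{α/2}).
d·√(n/2) = 0.57 × √(84/2) = 0.57 × 6.481 = 3.694.
z_β = 3.694 − 2.576 = 1.118.
Power = Φ(1.118) = 0.868.

power ≈ 0.87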